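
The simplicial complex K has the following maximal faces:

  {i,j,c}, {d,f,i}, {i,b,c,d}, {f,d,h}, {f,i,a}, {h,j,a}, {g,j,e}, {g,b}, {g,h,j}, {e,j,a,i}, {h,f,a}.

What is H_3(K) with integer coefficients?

Take the total order a < b < c < d < e < f < g < h < i < j on the vertex set. Then K (dimension 3) consists of the simplices:

  0-simplices (10): a, b, c, d, e, f, g, h, i, j
  1-simplices (24): ae, af, ah, ai, aj, bc, bd, bg, bi, cd, ci, cj, df, dh, di, eg, ei, ej, fh, fi, gh, gj, hj, ij
  2-simplices (16): aei, aej, afh, afi, ahj, aij, bcd, bci, bdi, cdi, cij, dfh, dfi, egj, eij, ghj
  3-simplices (2): aeij, bcdi

giving chain groups C_0 ≅ Z^10, C_1 ≅ Z^24, C_2 ≅ Z^16, C_3 ≅ Z^2.

∂_1: C_1 → C_0 maps an edge to its endpoints' difference, ∂[p,q] = q − p. For instance
  ∂ej = j − e.
The 10×24 boundary matrix has rank 9 and Smith normal form diag(1,1,1,1,1,1,1,1,1).

∂_2: C_2 → C_1 maps a triangle to the signed sum of its edges. For instance
  ∂bcd = cd − bd + bc,
  ∂cij = ij − cj + ci.
The 24×16 boundary matrix has rank 14 and Smith normal form diag(1,1,1,1,1,1,1,1,1,1,1,1,1,1).

Boundary ∂_3: C_3 → C_2 sends each 3-simplex σ to the alternating sum Σ_i (−1)^i (σ with its i-th vertex removed). For instance
  ∂bcdi = cdi − bdi + bci − bcd,
  ∂aeij = eij − aij + aej − aei.
As a 16×2 matrix over Z this has rank 2, with invariant factors (1,1).

Computing H_k = (kernel of ∂_k) / (image of ∂_{k+1}):

  H_3: rank ker ∂_3 − rank ∂_4 = (2 − 2) − 0 = 0, and there is no ∂_4, so H_3 ≅ 0.

H_3 ≅ 0.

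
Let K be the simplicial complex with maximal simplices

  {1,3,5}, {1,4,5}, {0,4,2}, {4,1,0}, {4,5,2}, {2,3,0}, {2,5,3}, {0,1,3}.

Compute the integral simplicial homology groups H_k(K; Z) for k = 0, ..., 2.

Take the total order 0 < 1 < 2 < 3 < 4 < 5 on the vertex set. Then K (dimension 2) consists of the simplices:

  0-simplices (6): [0], [1], [2], [3], [4], [5]
  1-simplices (12): [0,1], [0,2], [0,3], [0,4], [1,3], [1,4], [1,5], [2,3], [2,4], [2,5], [3,5], [4,5]
  2-simplices (8): [0,1,3], [0,1,4], [0,2,3], [0,2,4], [1,3,5], [1,4,5], [2,3,5], [2,4,5]

Hence C_0 ≅ Z^6, C_1 ≅ Z^12, C_2 ≅ Z^8.

Boundary ∂_1: C_1 → C_0 maps an edge to its endpoints' difference, ∂[p,q] = q − p. For instance
  ∂[0,1] = [1] − [0].
As a 6×12 matrix over Z this has rank 5, with invariant factors (1,1,1,1,1).

Boundary ∂_2: C_2 → C_1 maps a triangle to the signed sum of its edges. For instance
  ∂[1,3,5] = [3,5] − [1,5] + [1,3],
  ∂[0,1,4] = [1,4] − [0,4] + [0,1].
The resulting 12×8 matrix has rank 7, and its Smith normal form has invariant factors (1,1,1,1,1,1,1).

Now H_k = ker ∂_k / im ∂_{k+1}, so:

  H_0: rank C_0 − rank ∂_1 = 6 − 5 = 1, and the invariant factors of ∂_1 are all 1, so H_0 = Z.
  H_1: rank ker ∂_1 − rank ∂_2 = (12 − 5) − 7 = 0, and the invariant factors of ∂_2 are all 1, so H_1 = 0.
  H_2: rank ker ∂_2 − rank ∂_3 = (8 − 7) − 0 = 1, and there is no ∂_3, so H_2 = Z.

H_0 ≅ Z,  H_1 = 0,  H_2 ≅ Z.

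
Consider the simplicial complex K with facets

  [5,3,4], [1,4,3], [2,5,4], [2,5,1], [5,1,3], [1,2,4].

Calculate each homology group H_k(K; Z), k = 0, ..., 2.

Order the vertices as 1 < 2 < 3 < 4 < 5. Listing each simplex with vertices in this order, K has dimension 2 with simplices:

  0-simplices (5): [1], [2], [3], [4], [5]
  1-simplices (9): [1,2], [1,3], [1,4], [1,5], [2,4], [2,5], [3,4], [3,5], [4,5]
  2-simplices (6): [1,2,4], [1,2,5], [1,3,4], [1,3,5], [2,4,5], [3,4,5]

Hence C_0 ≅ Z^5, C_1 ≅ Z^9, C_2 ≅ Z^6.

Boundary ∂_1: C_1 → C_0 maps an edge to its endpoints' difference, ∂[p,q] = q − p.
The 5×9 boundary matrix has rank 4 and Smith normal form diag(1,1,1,1).

The boundary map ∂_2: C_2 → C_1 maps a triangle to the signed sum of its edges. For instance
  ∂[1,3,4] = [3,4] − [1,4] + [1,3],
  ∂[3,4,5] = [4,5] − [3,5] + [3,4].
As a 9×6 matrix over Z this has rank 5, with invariant factors (1,1,1,1,1).

From H_k ≅ ker(∂_k) / im(∂_{k+1}) we obtain:

  H_0: rank C_0 − rank ∂_1 = 5 − 4 = 1, and the invariant factors of ∂_1 are all 1, so H_0 ≅ Z.
  H_1: rank ker ∂_1 − rank ∂_2 = (9 − 4) − 5 = 0, and the invariant factors of ∂_2 are all 1, so H_1 ≅ 0.
  H_2: rank ker ∂_2 − rank ∂_3 = (6 − 5) − 0 = 1, and there is no ∂_3, so H_2 ≅ Z.

As a check, the Euler characteristic is 5 − 9 + 6 = 2, which agrees with 1 − 0 + 1 = 2.
(K is a triangulation of the 2-sphere S^2.)

H_0 = Z,  H_1 = 0,  H_2 = Z.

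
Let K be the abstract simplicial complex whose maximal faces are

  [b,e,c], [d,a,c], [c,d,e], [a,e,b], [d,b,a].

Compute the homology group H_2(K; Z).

Fix the vertex order a < b < c < d < e and write every simplex with vertices in increasing order. Then dim K = 2 and the simplices of K are:

  0-simplices (5): a, b, c, d, e
  1-simplices (10): ab, ac, ad, ae, bc, bd, be, cd, ce, de
  2-simplices (5): abd, abe, acd, bce, cde

giving chain groups C_0 ≅ Z^5, C_1 ≅ Z^10, C_2 ≅ Z^5.

Boundary ∂_1: C_1 → C_0 sends each edge [p,q] (with p < q) to q − p. For instance
  ∂bc = c − b.
As a 5×10 matrix over Z this has rank 4, with invariant factors (1,1,1,1).

Boundary ∂_2: C_2 → C_1 sends each 2-simplex [p,q,r] to [q,r] − [p,r] + [p,q]. For instance
  ∂abe = be − ae + ab,
  ∂acd = cd − ad + ac.
The resulting 10×5 matrix has rank 5, and its Smith normal form has invariant factors (1,1,1,1,1).

Reading off H_k = ker ∂_k / im ∂_{k+1}:

  H_2: rank ker ∂_2 − rank ∂_3 = (5 − 5) − 0 = 0, and there is no ∂_3, so H_2 = 0.

(K is a triangulation of the Möbius band.)

H_2 = 0.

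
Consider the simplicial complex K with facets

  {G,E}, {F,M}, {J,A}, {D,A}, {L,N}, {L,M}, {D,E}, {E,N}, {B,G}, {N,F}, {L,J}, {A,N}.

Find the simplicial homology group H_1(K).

Fix the vertex order A < B < D < E < F < G < J < L < M < N and write every simplex with vertices in increasing order. Then dim K = 1 and the simplices of K are:

  0-simplices (10): A, B, D, E, F, G, J, L, M, N
  1-simplices (12): AD, AJ, AN, BG, DE, EG, EN, FM, FN, JL, LM, LN

so the chain groups are C_0 ≅ Z^10, C_1 ≅ Z^12.

The boundary map ∂_1: C_1 → C_0 sends each edge [p,q] (with p < q) to q − p. For instance
  ∂FN = N − F.
The resulting 10×12 matrix has rank 9, and its Smith normal form has invariant factors (1,1,1,1,1,1,1,1,1).

Computing H_k = (kernel of ∂_k) / (image of ∂_{k+1}):

  H_1: rank ker ∂_1 − rank ∂_2 = (12 − 9) − 0 = 3, and there is no ∂_2, so H_1 = Z^3.

H_1 ≅ Z^3.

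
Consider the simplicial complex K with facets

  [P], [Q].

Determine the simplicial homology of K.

H_0 ≅ Z^2.

Take the total order P < Q on the vertex set. Then K (dimension 0) consists of the simplices:

  0-simplices (2): P, Q

so the chain groups are C_0 ≅ Z^2.

Now H_k = ker ∂_k / im ∂_{k+1}, so:

  H_0: rank C_0 − rank ∂_1 = 2 − 0 = 2, and there is no ∂_1, so H_0 = Z^2.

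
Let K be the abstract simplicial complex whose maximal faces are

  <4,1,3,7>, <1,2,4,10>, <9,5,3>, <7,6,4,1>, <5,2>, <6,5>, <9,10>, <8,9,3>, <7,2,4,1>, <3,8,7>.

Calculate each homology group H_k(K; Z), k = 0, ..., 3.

Order the vertices as 1 < 2 < 3 < 4 < 5 < 6 < 7 < 8 < 9 < 10. Listing each simplex with vertices in this order, K has dimension 3 with simplices:

  0-simplices (10): [1], [2], [3], [4], [5], [6], [7], [8], [9], [10]
  1-simplices (24): (24 of them)
  2-simplices (16): [1,2,4], [1,2,7], [1,2,10], [1,3,4], [1,3,7], [1,4,6], [1,4,7], [1,4,10], [1,6,7], [2,4,7], [2,4,10], [3,4,7], [3,5,9], [3,7,8], [3,8,9], [4,6,7]
  3-simplices (4): [1,2,4,7], [1,2,4,10], [1,3,4,7], [1,4,6,7]

giving chain groups C_0 ≅ Z^10, C_1 ≅ Z^24, C_2 ≅ Z^16, C_3 ≅ Z^4.

∂_1: C_1 → C_0 sends each edge [p,q] (with p < q) to q − p.
The 10×24 boundary matrix has rank 9 and Smith normal form diag(1,1,1,1,1,1,1,1,1).

∂_2: C_2 → C_1 sends each 2-simplex [p,q,r] to [q,r] − [p,r] + [p,q]. For instance
  ∂[3,8,9] = [8,9] − [3,9] + [3,8],
  ∂[1,4,7] = [4,7] − [1,7] + [1,4].
This gives a 24×16 integer matrix of rank 12; reducing to Smith normal form yields diagonal entries (1,1,1,1,1,1,1,1,1,1,1,1).

Boundary ∂_3: C_3 → C_2 sends each 3-simplex σ to the alternating sum Σ_i (−1)^i (σ with its i-th vertex removed). For instance
  ∂[1,2,4,7] = [2,4,7] − [1,4,7] + [1,2,7] − [1,2,4],
  ∂[1,3,4,7] = [3,4,7] − [1,4,7] + [1,3,7] − [1,3,4].
As a 16×4 matrix over Z this has rank 4, with invariant factors (1,1,1,1).

Now H_k = ker ∂_k / im ∂_{k+1}, so:

  H_0: rank C_0 − rank ∂_1 = 10 − 9 = 1, and the invariant factors of ∂_1 are all 1, so H_0 = Z.
  H_1: rank ker ∂_1 − rank ∂_2 = (24 − 9) − 12 = 3, and the invariant factors of ∂_2 are all 1, so H_1 = Z^3.
  H_2: rank ker ∂_2 − rank ∂_3 = (16 − 12) − 4 = 0, and the invariant factors of ∂_3 are all 1, so H_2 = 0.
  H_3: rank ker ∂_3 − rank ∂_4 = (4 − 4) − 0 = 0, and there is no ∂_4, so H_3 = 0.

H_0 ≅ Z,  H_1 ≅ Z^3,  H_2 = 0,  H_3 = 0.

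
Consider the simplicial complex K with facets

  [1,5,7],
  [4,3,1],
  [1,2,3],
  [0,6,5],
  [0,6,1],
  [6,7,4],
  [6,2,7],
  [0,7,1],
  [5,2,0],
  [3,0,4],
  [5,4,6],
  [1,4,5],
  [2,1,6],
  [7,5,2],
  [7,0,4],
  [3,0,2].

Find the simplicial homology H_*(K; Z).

H_0 ≅ Z,  H_1 ≅ Z^2,  H_2 ≅ Z.

Fix the vertex order 0 < 1 < 2 < 3 < 4 < 5 < 6 < 7 and write every simplex with vertices in increasing order. Then dim K = 2 and the simplices of K are:

  0-simplices (8): [0], [1], [2], [3], [4], [5], [6], [7]
  1-simplices (24): (24 of them)
  2-simplices (16): [0,1,6], [0,1,7], [0,2,3], [0,2,5], [0,3,4], [0,4,7], [0,5,6], [1,2,3], [1,2,6], [1,3,4], [1,4,5], [1,5,7], [2,5,7], [2,6,7], [4,5,6], [4,6,7]

so the chain groups are C_0 ≅ Z^8, C_1 ≅ Z^24, C_2 ≅ Z^16.

∂_1: C_1 → C_0 maps an edge to its endpoints' difference, ∂[p,q] = q − p. For instance
  ∂[1,4] = [4] − [1].
This gives a 8×24 integer matrix of rank 7; reducing to Smith normal form yields diagonal entries (1,1,1,1,1,1,1).

∂_2: C_2 → C_1 acts by ∂[p,q,r] = [q,r] − [p,r] + [p,q]. For instance
  ∂[1,5,7] = [5,7] − [1,7] + [1,5],
  ∂[0,1,7] = [1,7] − [0,7] + [0,1].
The 24×16 boundary matrix has rank 15 and Smith normal form diag(1,1,1,1,1,1,1,1,1,1,1,1,1,1,1).

From H_k ≅ ker(∂_k) / im(∂_{k+1}) we obtain:

  H_0: rank C_0 − rank ∂_1 = 8 − 7 = 1, and the invariant factors of ∂_1 are all 1, so H_0 ≅ Z.
  H_1: rank ker ∂_1 − rank ∂_2 = (24 − 7) − 15 = 2, and the invariant factors of ∂_2 are all 1, so H_1 ≅ Z^2.
  H_2: rank ker ∂_2 − rank ∂_3 = (16 − 15) − 0 = 1, and there is no ∂_3, so H_2 ≅ Z.

(K is a triangulation of the torus T^2.)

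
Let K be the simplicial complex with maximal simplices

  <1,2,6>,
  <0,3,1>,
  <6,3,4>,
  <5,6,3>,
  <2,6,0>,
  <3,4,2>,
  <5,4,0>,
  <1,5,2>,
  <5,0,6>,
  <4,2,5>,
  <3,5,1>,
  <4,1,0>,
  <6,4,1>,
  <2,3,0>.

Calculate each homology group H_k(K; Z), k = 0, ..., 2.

H_0 ≅ Z,  H_1 ≅ Z^2,  H_2 ≅ Z.

K has 7 vertices, 21 edges, 14 triangles.
rank ∂_0 = 0, rank ∂_1 = 6 ⇒ b_0 = 7 − 0 − 6 = 1; all invariant factors of ∂_1 are 1 so no torsion. So H_0 ≅ Z.
rank ∂_1 = 6, rank ∂_2 = 13 ⇒ b_1 = 21 − 6 − 13 = 2; all invariant factors of ∂_2 are 1 so no torsion. So H_1 ≅ Z^2.
rank ∂_2 = 13, rank ∂_3 = 0 ⇒ b_2 = 14 − 13 − 0 = 1. So H_2 ≅ Z.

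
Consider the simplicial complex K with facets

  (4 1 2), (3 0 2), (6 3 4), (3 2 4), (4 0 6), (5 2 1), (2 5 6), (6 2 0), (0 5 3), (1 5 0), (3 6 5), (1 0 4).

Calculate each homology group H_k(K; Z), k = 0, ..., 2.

H_0 ≅ Z,  H_1 ≅ Z/2Z,  H_2 = 0.

We work with the vertex ordering 0 < 1 < 2 < 3 < 4 < 5 < 6. The simplices of K, each written with vertices in increasing order, are:

  0-simplices (7): [0], [1], [2], [3], [4], [5], [6]
  1-simplices (18): [0,1], [0,2], [0,3], [0,4], [0,5], [0,6], [1,2], [1,4], [1,5], [2,3], [2,4], [2,5], [2,6], [3,4], [3,5], [3,6], [4,6], [5,6]
  2-simplices (12): [0,1,4], [0,1,5], [0,2,3], [0,2,6], [0,3,5], [0,4,6], [1,2,4], [1,2,5], [2,3,4], [2,5,6], [3,4,6], [3,5,6]

so the chain groups are C_0 ≅ Z^7, C_1 ≅ Z^18, C_2 ≅ Z^12.

The boundary map ∂_1: C_1 → C_0 maps an edge to its endpoints' difference, ∂[p,q] = q − p. For instance
  ∂[3,5] = [5] − [3].
The resulting 7×18 matrix has rank 6, and its Smith normal form has invariant factors (1,1,1,1,1,1).

Boundary ∂_2: C_2 → C_1 maps a triangle to the signed sum of its edges. For instance
  ∂[0,2,3] = [2,3] − [0,3] + [0,2],
  ∂[1,2,4] = [2,4] − [1,4] + [1,2].
This gives a 18×12 integer matrix of rank 12; reducing to Smith normal form yields diagonal entries (1,1,1,1,1,1,1,1,1,1,1,2).

From H_k ≅ ker(∂_k) / im(∂_{k+1}) we obtain:

  H_0: rank C_0 − rank ∂_1 = 7 − 6 = 1, and the invariant factors of ∂_1 are all 1, so H_0 = Z.
  H_1: rank ker ∂_1 − rank ∂_2 = (18 − 6) − 12 = 0, and ∂_2 has invariant factor 2 > 1, so H_1 = Z/2Z.
  H_2: rank ker ∂_2 − rank ∂_3 = (12 − 12) − 0 = 0, and there is no ∂_3, so H_2 = 0.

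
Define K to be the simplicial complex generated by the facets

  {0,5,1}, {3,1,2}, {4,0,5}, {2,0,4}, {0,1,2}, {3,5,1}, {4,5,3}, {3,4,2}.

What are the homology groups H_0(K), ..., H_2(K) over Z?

H_0 = Z,  H_1 = 0,  H_2 = Z.

Take the total order 0 < 1 < 2 < 3 < 4 < 5 on the vertex set. Then K (dimension 2) consists of the simplices:

  0-simplices (6): [0], [1], [2], [3], [4], [5]
  1-simplices (12): [0,1], [0,2], [0,4], [0,5], [1,2], [1,3], [1,5], [2,3], [2,4], [3,4], [3,5], [4,5]
  2-simplices (8): [0,1,2], [0,1,5], [0,2,4], [0,4,5], [1,2,3], [1,3,5], [2,3,4], [3,4,5]

Hence C_0 ≅ Z^6, C_1 ≅ Z^12, C_2 ≅ Z^8.

The boundary map ∂_1: C_1 → C_0 sends each edge [p,q] (with p < q) to q − p. For instance
  ∂[2,4] = [4] − [2].
The 6×12 boundary matrix has rank 5 and Smith normal form diag(1,1,1,1,1).

∂_2: C_2 → C_1 acts by ∂[p,q,r] = [q,r] − [p,r] + [p,q]. For instance
  ∂[0,1,2] = [1,2] − [0,2] + [0,1],
  ∂[2,3,4] = [3,4] − [2,4] + [2,3].
This gives a 12×8 integer matrix of rank 7; reducing to Smith normal form yields diagonal entries (1,1,1,1,1,1,1).

Reading off H_k = ker ∂_k / im ∂_{k+1}:

  H_0: rank C_0 − rank ∂_1 = 6 − 5 = 1, and the invariant factors of ∂_1 are all 1, so H_0 ≅ Z.
  H_1: rank ker ∂_1 − rank ∂_2 = (12 − 5) − 7 = 0, and the invariant factors of ∂_2 are all 1, so H_1 ≅ 0.
  H_2: rank ker ∂_2 − rank ∂_3 = (8 − 7) − 0 = 1, and there is no ∂_3, so H_2 ≅ Z.

As a check, the Euler characteristic is 6 − 12 + 8 = 2, which agrees with 1 − 0 + 1 = 2.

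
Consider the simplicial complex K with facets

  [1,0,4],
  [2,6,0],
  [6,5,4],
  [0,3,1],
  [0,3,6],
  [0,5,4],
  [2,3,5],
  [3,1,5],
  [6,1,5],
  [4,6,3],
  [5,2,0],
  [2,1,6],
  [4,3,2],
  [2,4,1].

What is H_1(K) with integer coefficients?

H_1 ≅ Z^2.

Fix the vertex order 0 < 1 < 2 < 3 < 4 < 5 < 6 and write every simplex with vertices in increasing order. Then dim K = 2 and the simplices of K are:

  0-simplices (7): [0], [1], [2], [3], [4], [5], [6]
  1-simplices (21): [0,1], [0,2], [0,3], [0,4], [0,5], [0,6], [1,2], [1,3], [1,4], [1,5], [1,6], [2,3], [2,4], [2,5], [2,6], [3,4], [3,5], [3,6], [4,5], [4,6], [5,6]
  2-simplices (14): [0,1,3], [0,1,4], [0,2,5], [0,2,6], [0,3,6], [0,4,5], [1,2,4], [1,2,6], [1,3,5], [1,5,6], [2,3,4], [2,3,5], [3,4,6], [4,5,6]

Hence C_0 ≅ Z^7, C_1 ≅ Z^21, C_2 ≅ Z^14.

∂_1: C_1 → C_0 sends each edge [p,q] (with p < q) to q − p. For instance
  ∂[2,6] = [6] − [2].
As a 7×21 matrix over Z this has rank 6, with invariant factors (1,1,1,1,1,1).

∂_2: C_2 → C_1 acts by ∂[p,q,r] = [q,r] − [p,r] + [p,q]. For instance
  ∂[2,3,5] = [3,5] − [2,5] + [2,3],
  ∂[0,1,3] = [1,3] − [0,3] + [0,1].
The resulting 21×14 matrix has rank 13, and its Smith normal form has invariant factors (1,1,1,1,1,1,1,1,1,1,1,1,1).

Now H_k = ker ∂_k / im ∂_{k+1}, so:

  H_1: rank ker ∂_1 − rank ∂_2 = (21 − 6) − 13 = 2, and the invariant factors of ∂_2 are all 1, so H_1 ≅ Z^2.

(K is a triangulation of the torus T^2.)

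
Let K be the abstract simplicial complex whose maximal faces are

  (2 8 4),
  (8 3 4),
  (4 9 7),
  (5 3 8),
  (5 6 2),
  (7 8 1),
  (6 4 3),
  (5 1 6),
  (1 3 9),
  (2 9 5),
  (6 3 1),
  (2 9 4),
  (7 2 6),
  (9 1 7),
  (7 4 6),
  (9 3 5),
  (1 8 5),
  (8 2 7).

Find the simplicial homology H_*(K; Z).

H_0 ≅ Z,  H_1 ≅ Z ⊕ Z/2,  H_2 = 0.

We work with the vertex ordering 1 < 2 < 3 < 4 < 5 < 6 < 7 < 8 < 9. The simplices of K, each written with vertices in increasing order, are:

  0-simplices (9): [1], [2], [3], [4], [5], [6], [7], [8], [9]
  1-simplices (27): (27 of them)
  2-simplices (18): [1,3,6], [1,3,9], [1,5,6], [1,5,8], [1,7,8], [1,7,9], [2,4,8], [2,4,9], [2,5,6], [2,5,9], [2,6,7], [2,7,8], [3,4,6], [3,4,8], [3,5,8], [3,5,9], [4,6,7], [4,7,9]

Hence C_0 ≅ Z^9, C_1 ≅ Z^27, C_2 ≅ Z^18.

The boundary map ∂_1: C_1 → C_0 is given by ∂[p,q] = [q] − [p]. For instance
  ∂[5,6] = [6] − [5].
As a 9×27 matrix over Z this has rank 8, with invariant factors (1,1,1,1,1,1,1,1).

The boundary map ∂_2: C_2 → C_1 sends each 2-simplex [p,q,r] to [q,r] − [p,r] + [p,q]. For instance
  ∂[2,5,6] = [5,6] − [2,6] + [2,5],
  ∂[4,6,7] = [6,7] − [4,7] + [4,6].
As a 27×18 matrix over Z this has rank 18, with invariant factors (1,1,1,1,1,1,1,1,1,1,1,1,1,1,1,1,1,2).

Computing H_k = (kernel of ∂_k) / (image of ∂_{k+1}):

  H_0: rank C_0 − rank ∂_1 = 9 − 8 = 1, and the invariant factors of ∂_1 are all 1, so H_0 ≅ Z.
  H_1: rank ker ∂_1 − rank ∂_2 = (27 − 8) − 18 = 1, and ∂_2 has invariant factor 2 > 1, so H_1 ≅ Z ⊕ Z/2.
  H_2: rank ker ∂_2 − rank ∂_3 = (18 − 18) − 0 = 0, and there is no ∂_3, so H_2 ≅ 0.

As a check, the Euler characteristic is 9 − 27 + 18 = 0, which agrees with 1 − 1 + 0 = 0.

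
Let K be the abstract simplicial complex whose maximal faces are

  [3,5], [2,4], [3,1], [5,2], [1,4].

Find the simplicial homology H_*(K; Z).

Order the vertices as 1 < 2 < 3 < 4 < 5. Listing each simplex with vertices in this order, K has dimension 1 with simplices:

  0-simplices (5): [1], [2], [3], [4], [5]
  1-simplices (5): [1,3], [1,4], [2,4], [2,5], [3,5]

so the chain groups are C_0 ≅ Z^5, C_1 ≅ Z^5.

Boundary ∂_1: C_1 → C_0 is given by ∂[p,q] = [q] − [p]. For instance
  ∂[2,4] = [4] − [2].
The 5×5 boundary matrix has rank 4 and Smith normal form diag(1,1,1,1).

From H_k ≅ ker(∂_k) / im(∂_{k+1}) we obtain:

  H_0: rank C_0 − rank ∂_1 = 5 − 4 = 1, and the invariant factors of ∂_1 are all 1, so H_0 ≅ Z.
  H_1: rank ker ∂_1 − rank ∂_2 = (5 − 4) − 0 = 1, and there is no ∂_2, so H_1 ≅ Z.

H_0 = Z,  H_1 = Z.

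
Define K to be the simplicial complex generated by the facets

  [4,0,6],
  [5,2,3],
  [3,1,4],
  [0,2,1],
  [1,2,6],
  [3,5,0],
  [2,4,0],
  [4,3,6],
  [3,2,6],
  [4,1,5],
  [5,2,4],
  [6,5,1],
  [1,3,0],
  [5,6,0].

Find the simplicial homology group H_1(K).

H_1 = Z^2.

Fix the vertex order 0 < 1 < 2 < 3 < 4 < 5 < 6 and write every simplex with vertices in increasing order. Then dim K = 2 and the simplices of K are:

  0-simplices (7): [0], [1], [2], [3], [4], [5], [6]
  1-simplices (21): [0,1], [0,2], [0,3], [0,4], [0,5], [0,6], [1,2], [1,3], [1,4], [1,5], [1,6], [2,3], [2,4], [2,5], [2,6], [3,4], [3,5], [3,6], [4,5], [4,6], [5,6]
  2-simplices (14): [0,1,2], [0,1,3], [0,2,4], [0,3,5], [0,4,6], [0,5,6], [1,2,6], [1,3,4], [1,4,5], [1,5,6], [2,3,5], [2,3,6], [2,4,5], [3,4,6]

giving chain groups C_0 ≅ Z^7, C_1 ≅ Z^21, C_2 ≅ Z^14.

The boundary map ∂_1: C_1 → C_0 is given by ∂[p,q] = [q] − [p]. For instance
  ∂[0,6] = [6] − [0].
This gives a 7×21 integer matrix of rank 6; reducing to Smith normal form yields diagonal entries (1,1,1,1,1,1).

Boundary ∂_2: C_2 → C_1 maps a triangle to the signed sum of its edges. For instance
  ∂[2,4,5] = [4,5] − [2,5] + [2,4],
  ∂[3,4,6] = [4,6] − [3,6] + [3,4].
The 21×14 boundary matrix has rank 13 and Smith normal form diag(1,1,1,1,1,1,1,1,1,1,1,1,1).

From H_k ≅ ker(∂_k) / im(∂_{k+1}) we obtain:

  H_1: rank ker ∂_1 − rank ∂_2 = (21 − 6) − 13 = 2, and the invariant factors of ∂_2 are all 1, so H_1 ≅ Z^2.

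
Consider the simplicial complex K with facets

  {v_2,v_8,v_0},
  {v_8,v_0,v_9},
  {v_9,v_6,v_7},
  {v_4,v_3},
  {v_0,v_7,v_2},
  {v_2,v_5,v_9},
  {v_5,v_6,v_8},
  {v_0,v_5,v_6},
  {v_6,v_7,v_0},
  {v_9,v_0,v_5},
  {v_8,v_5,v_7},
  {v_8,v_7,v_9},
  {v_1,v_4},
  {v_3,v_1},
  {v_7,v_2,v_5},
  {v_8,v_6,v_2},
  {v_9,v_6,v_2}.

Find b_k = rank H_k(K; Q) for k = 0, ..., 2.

Take the total order v_0 < v_1 < v_2 < v_3 < v_4 < v_5 < v_6 < v_7 < v_8 < v_9 on the vertex set. Then K (dimension 2) consists of the simplices:

  0-simplices (10): [v_0], [v_1], [v_2], [v_3], [v_4], [v_5], [v_6], [v_7], [v_8], [v_9]
  1-simplices (24): (24 of them)
  2-simplices (14): (14 of them)

giving chain groups C_0 ≅ Z^10, C_1 ≅ Z^24, C_2 ≅ Z^14.

The boundary map ∂_1: C_1 → C_0 sends each edge [p,q] (with p < q) to q − p.
As a 10×24 matrix over Z this has rank 8, with invariant factors (1,1,1,1,1,1,1,1).

The boundary map ∂_2: C_2 → C_1 acts by ∂[p,q,r] = [q,r] − [p,r] + [p,q]. For instance
  ∂[v_2,v_6,v_8] = [v_6,v_8] − [v_2,v_8] + [v_2,v_6],
  ∂[v_0,v_8,v_9] = [v_8,v_9] − [v_0,v_9] + [v_0,v_8].
The 24×14 boundary matrix has rank 13 and Smith normal form diag(1,1,1,1,1,1,1,1,1,1,1,1,1).

Computing H_k = (kernel of ∂_k) / (image of ∂_{k+1}):

  H_0: rank C_0 − rank ∂_1 = 10 − 8 = 2, and the invariant factors of ∂_1 are all 1, so H_0 ≅ Z^2.
  H_1: rank ker ∂_1 − rank ∂_2 = (24 − 8) − 13 = 3, and the invariant factors of ∂_2 are all 1, so H_1 ≅ Z^3.
  H_2: rank ker ∂_2 − rank ∂_3 = (14 − 13) − 0 = 1, and there is no ∂_3, so H_2 ≅ Z.

(K is a triangulation of the disjoint union of the circle S^1 and the torus T^2.)

Hence the Betti numbers are b_0 = 2, b_1 = 3, b_2 = 1.

b_0 = 2, b_1 = 3, b_2 = 1.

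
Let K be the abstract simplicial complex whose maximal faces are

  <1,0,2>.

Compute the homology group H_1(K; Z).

K has 3 vertices, 3 edges, 1 triangle.
rank ∂_1 = 2, rank ∂_2 = 1 ⇒ b_1 = 3 − 2 − 1 = 0; all invariant factors of ∂_2 are 1 so no torsion. So H_1 ≅ 0.

H_1 = 0.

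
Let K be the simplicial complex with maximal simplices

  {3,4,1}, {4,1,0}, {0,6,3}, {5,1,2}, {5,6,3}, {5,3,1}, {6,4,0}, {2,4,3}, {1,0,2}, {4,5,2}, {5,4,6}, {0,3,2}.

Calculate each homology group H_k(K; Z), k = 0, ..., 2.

H_0 ≅ Z,  H_1 ≅ Z/2,  H_2 = 0.

K has 7 vertices, 18 edges, 12 triangles.
rank ∂_0 = 0, rank ∂_1 = 6 ⇒ b_0 = 7 − 0 − 6 = 1; all invariant factors of ∂_1 are 1 so no torsion. So H_0 = Z.
rank ∂_1 = 6, rank ∂_2 = 12 ⇒ b_1 = 18 − 6 − 12 = 0; ∂_2 has invariant factor(s) [2] giving torsion. So H_1 = Z/2.
rank ∂_2 = 12, rank ∂_3 = 0 ⇒ b_2 = 12 − 12 − 0 = 0. So H_2 = 0.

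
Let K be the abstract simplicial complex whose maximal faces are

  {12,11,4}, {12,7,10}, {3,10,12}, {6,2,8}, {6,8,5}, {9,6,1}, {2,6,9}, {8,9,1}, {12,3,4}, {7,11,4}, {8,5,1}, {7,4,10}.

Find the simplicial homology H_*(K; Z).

Fix the vertex order 1 < 2 < 3 < 4 < 5 < 6 < 7 < 8 < 9 < 10 < 11 < 12 and write every simplex with vertices in increasing order. Then dim K = 2 and the simplices of K are:

  0-simplices (12): [1], [2], [3], [4], [5], [6], [7], [8], [9], [10], [11], [12]
  1-simplices (24): (24 of them)
  2-simplices (12): [1,5,8], [1,6,9], [1,8,9], [2,6,8], [2,6,9], [3,4,12], [3,10,12], [4,7,10], [4,7,11], [4,11,12], [5,6,8], [7,10,12]

so the chain groups are C_0 ≅ Z^12, C_1 ≅ Z^24, C_2 ≅ Z^12.

∂_1: C_1 → C_0 sends each edge [p,q] (with p < q) to q − p. For instance
  ∂[5,6] = [6] − [5].
The 12×24 boundary matrix has rank 10 and Smith normal form diag(1,1,1,1,1,1,1,1,1,1).

The boundary map ∂_2: C_2 → C_1 sends each 2-simplex [p,q,r] to [q,r] − [p,r] + [p,q]. For instance
  ∂[4,7,10] = [7,10] − [4,10] + [4,7],
  ∂[7,10,12] = [10,12] − [7,12] + [7,10].
The 24×12 boundary matrix has rank 12 and Smith normal form diag(1,1,1,1,1,1,1,1,1,1,1,1).

From H_k ≅ ker(∂_k) / im(∂_{k+1}) we obtain:

  H_0: rank C_0 − rank ∂_1 = 12 − 10 = 2, and the invariant factors of ∂_1 are all 1, so H_0 = Z^2.
  H_1: rank ker ∂_1 − rank ∂_2 = (24 − 10) − 12 = 2, and the invariant factors of ∂_2 are all 1, so H_1 = Z^2.
  H_2: rank ker ∂_2 − rank ∂_3 = (12 − 12) − 0 = 0, and there is no ∂_3, so H_2 = 0.

As a check, the Euler characteristic is 12 − 24 + 12 = 0, which agrees with 2 − 2 + 0 = 0.

H_0 = Z^2,  H_1 = Z^2,  H_2 = 0.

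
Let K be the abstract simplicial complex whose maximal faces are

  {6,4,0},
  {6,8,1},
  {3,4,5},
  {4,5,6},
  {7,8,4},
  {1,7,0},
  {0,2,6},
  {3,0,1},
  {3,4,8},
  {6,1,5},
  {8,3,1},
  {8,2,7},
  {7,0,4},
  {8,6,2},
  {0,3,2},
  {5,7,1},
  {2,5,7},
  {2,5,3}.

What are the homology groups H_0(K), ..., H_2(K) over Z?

H_0 = Z,  H_1 = Z^2,  H_2 = Z.

We work with the vertex ordering 0 < 1 < 2 < 3 < 4 < 5 < 6 < 7 < 8. The simplices of K, each written with vertices in increasing order, are:

  0-simplices (9): [0], [1], [2], [3], [4], [5], [6], [7], [8]
  1-simplices (27): (27 of them)
  2-simplices (18): [0,1,3], [0,1,7], [0,2,3], [0,2,6], [0,4,6], [0,4,7], [1,3,8], [1,5,6], [1,5,7], [1,6,8], [2,3,5], [2,5,7], [2,6,8], [2,7,8], [3,4,5], [3,4,8], [4,5,6], [4,7,8]

giving chain groups C_0 ≅ Z^9, C_1 ≅ Z^27, C_2 ≅ Z^18.

The boundary map ∂_1: C_1 → C_0 sends each edge [p,q] (with p < q) to q − p.
The 9×27 boundary matrix has rank 8 and Smith normal form diag(1,1,1,1,1,1,1,1).

∂_2: C_2 → C_1 maps a triangle to the signed sum of its edges. For instance
  ∂[2,3,5] = [3,5] − [2,5] + [2,3],
  ∂[1,5,6] = [5,6] − [1,6] + [1,5].
As a 27×18 matrix over Z this has rank 17, with invariant factors (1,1,1,1,1,1,1,1,1,1,1,1,1,1,1,1,1).

Reading off H_k = ker ∂_k / im ∂_{k+1}:

  H_0: rank C_0 − rank ∂_1 = 9 − 8 = 1, and the invariant factors of ∂_1 are all 1, so H_0 = Z.
  H_1: rank ker ∂_1 − rank ∂_2 = (27 − 8) − 17 = 2, and the invariant factors of ∂_2 are all 1, so H_1 = Z^2.
  H_2: rank ker ∂_2 − rank ∂_3 = (18 − 17) − 0 = 1, and there is no ∂_3, so H_2 = Z.

(K is a triangulation of the torus T^2.)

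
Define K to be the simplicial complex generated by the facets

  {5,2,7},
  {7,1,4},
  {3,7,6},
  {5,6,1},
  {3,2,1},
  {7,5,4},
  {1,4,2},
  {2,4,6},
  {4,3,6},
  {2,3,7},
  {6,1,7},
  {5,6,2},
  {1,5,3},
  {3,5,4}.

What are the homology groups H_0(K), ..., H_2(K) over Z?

H_0 ≅ Z,  H_1 ≅ Z^2,  H_2 ≅ Z.

Take the total order 1 < 2 < 3 < 4 < 5 < 6 < 7 on the vertex set. Then K (dimension 2) consists of the simplices:

  0-simplices (7): [1], [2], [3], [4], [5], [6], [7]
  1-simplices (21): [1,2], [1,3], [1,4], [1,5], [1,6], [1,7], [2,3], [2,4], [2,5], [2,6], [2,7], [3,4], [3,5], [3,6], [3,7], [4,5], [4,6], [4,7], [5,6], [5,7], [6,7]
  2-simplices (14): [1,2,3], [1,2,4], [1,3,5], [1,4,7], [1,5,6], [1,6,7], [2,3,7], [2,4,6], [2,5,6], [2,5,7], [3,4,5], [3,4,6], [3,6,7], [4,5,7]

giving chain groups C_0 ≅ Z^7, C_1 ≅ Z^21, C_2 ≅ Z^14.

∂_1: C_1 → C_0 sends each edge [p,q] (with p < q) to q − p.
The 7×21 boundary matrix has rank 6 and Smith normal form diag(1,1,1,1,1,1).

The boundary map ∂_2: C_2 → C_1 sends each 2-simplex [p,q,r] to [q,r] − [p,r] + [p,q]. For instance
  ∂[1,2,4] = [2,4] − [1,4] + [1,2],
  ∂[2,5,7] = [5,7] − [2,7] + [2,5].
The resulting 21×14 matrix has rank 13, and its Smith normal form has invariant factors (1,1,1,1,1,1,1,1,1,1,1,1,1).

Now H_k = ker ∂_k / im ∂_{k+1}, so:

  H_0: rank C_0 − rank ∂_1 = 7 − 6 = 1, and the invariant factors of ∂_1 are all 1, so H_0 ≅ Z.
  H_1: rank ker ∂_1 − rank ∂_2 = (21 − 6) − 13 = 2, and the invariant factors of ∂_2 are all 1, so H_1 ≅ Z^2.
  H_2: rank ker ∂_2 − rank ∂_3 = (14 − 13) − 0 = 1, and there is no ∂_3, so H_2 ≅ Z.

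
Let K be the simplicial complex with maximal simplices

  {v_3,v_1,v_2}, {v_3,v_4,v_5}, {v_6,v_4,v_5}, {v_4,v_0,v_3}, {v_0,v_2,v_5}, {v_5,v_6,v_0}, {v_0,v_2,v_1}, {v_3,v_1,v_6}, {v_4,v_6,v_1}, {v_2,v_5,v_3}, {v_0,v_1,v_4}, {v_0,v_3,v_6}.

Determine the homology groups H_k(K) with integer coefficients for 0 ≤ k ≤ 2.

Order the vertices as v_0 < v_1 < v_2 < v_3 < v_4 < v_5 < v_6. Listing each simplex with vertices in this order, K has dimension 2 with simplices:

  0-simplices (7): [v_0], [v_1], [v_2], [v_3], [v_4], [v_5], [v_6]
  1-simplices (18): (18 of them)
  2-simplices (12): (12 of them)

so the chain groups are C_0 ≅ Z^7, C_1 ≅ Z^18, C_2 ≅ Z^12.

∂_1: C_1 → C_0 sends each edge [p,q] (with p < q) to q − p.
The resulting 7×18 matrix has rank 6, and its Smith normal form has invariant factors (1,1,1,1,1,1).

Boundary ∂_2: C_2 → C_1 sends each 2-simplex [p,q,r] to [q,r] − [p,r] + [p,q]. For instance
  ∂[v_0,v_3,v_4] = [v_3,v_4] − [v_0,v_4] + [v_0,v_3],
  ∂[v_0,v_3,v_6] = [v_3,v_6] − [v_0,v_6] + [v_0,v_3].
The resulting 18×12 matrix has rank 12, and its Smith normal form has invariant factors (1,1,1,1,1,1,1,1,1,1,1,2).

Now H_k = ker ∂_k / im ∂_{k+1}, so:

  H_0: rank C_0 − rank ∂_1 = 7 − 6 = 1, and the invariant factors of ∂_1 are all 1, so H_0 ≅ Z.
  H_1: rank ker ∂_1 − rank ∂_2 = (18 − 6) − 12 = 0, and ∂_2 has invariant factor 2 > 1, so H_1 ≅ Z/2.
  H_2: rank ker ∂_2 − rank ∂_3 = (12 − 12) − 0 = 0, and there is no ∂_3, so H_2 ≅ 0.

As a check, the Euler characteristic is 7 − 18 + 12 = 1, which agrees with 1 − 0 + 0 = 1.

H_0 ≅ Z,  H_1 ≅ Z/2,  H_2 = 0.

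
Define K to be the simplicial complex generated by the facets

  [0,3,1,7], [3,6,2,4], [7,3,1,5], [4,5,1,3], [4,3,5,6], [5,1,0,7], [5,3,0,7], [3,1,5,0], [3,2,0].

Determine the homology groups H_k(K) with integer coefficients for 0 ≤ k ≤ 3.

Order the vertices as 0 < 1 < 2 < 3 < 4 < 5 < 6 < 7. Listing each simplex with vertices in this order, K has dimension 3 with simplices:

  0-simplices (8): [0], [1], [2], [3], [4], [5], [6], [7]
  1-simplices (20): [0,1], [0,2], [0,3], [0,5], [0,7], [1,3], [1,4], [1,5], [1,7], [2,3], [2,4], [2,6], [3,4], [3,5], [3,6], [3,7], [4,5], [4,6], [5,6], [5,7]
  2-simplices (20): (20 of them)
  3-simplices (8): [0,1,3,5], [0,1,3,7], [0,1,5,7], [0,3,5,7], [1,3,4,5], [1,3,5,7], [2,3,4,6], [3,4,5,6]

so the chain groups are C_0 ≅ Z^8, C_1 ≅ Z^20, C_2 ≅ Z^20, C_3 ≅ Z^8.

Boundary ∂_1: C_1 → C_0 maps an edge to its endpoints' difference, ∂[p,q] = q − p. For instance
  ∂[0,7] = [7] − [0].
The 8×20 boundary matrix has rank 7 and Smith normal form diag(1,1,1,1,1,1,1).

Boundary ∂_2: C_2 → C_1 acts by ∂[p,q,r] = [q,r] − [p,r] + [p,q]. For instance
  ∂[1,3,5] = [3,5] − [1,5] + [1,3],
  ∂[2,3,4] = [3,4] − [2,4] + [2,3].
This gives a 20×20 integer matrix of rank 13; reducing to Smith normal form yields diagonal entries (1,1,1,1,1,1,1,1,1,1,1,1,1).

∂_3: C_3 → C_2 sends each 3-simplex σ to the alternating sum Σ_i (−1)^i (σ with its i-th vertex removed). For instance
  ∂[0,1,5,7] = [1,5,7] − [0,5,7] + [0,1,7] − [0,1,5],
  ∂[1,3,5,7] = [3,5,7] − [1,5,7] + [1,3,7] − [1,3,5].
This gives a 20×8 integer matrix of rank 7; reducing to Smith normal form yields diagonal entries (1,1,1,1,1,1,1).

From H_k ≅ ker(∂_k) / im(∂_{k+1}) we obtain:

  H_0: rank C_0 − rank ∂_1 = 8 − 7 = 1, and the invariant factors of ∂_1 are all 1, so H_0 ≅ Z.
  H_1: rank ker ∂_1 − rank ∂_2 = (20 − 7) − 13 = 0, and the invariant factors of ∂_2 are all 1, so H_1 ≅ 0.
  H_2: rank ker ∂_2 − rank ∂_3 = (20 − 13) − 7 = 0, and the invariant factors of ∂_3 are all 1, so H_2 ≅ 0.
  H_3: rank ker ∂_3 − rank ∂_4 = (8 − 7) − 0 = 1, and there is no ∂_4, so H_3 ≅ Z.

As a check, the Euler characteristic is 8 − 20 + 20 − 8 = 0, which agrees with 1 − 0 + 0 − 1 = 0.

H_0 ≅ Z,  H_1 = 0,  H_2 = 0,  H_3 ≅ Z.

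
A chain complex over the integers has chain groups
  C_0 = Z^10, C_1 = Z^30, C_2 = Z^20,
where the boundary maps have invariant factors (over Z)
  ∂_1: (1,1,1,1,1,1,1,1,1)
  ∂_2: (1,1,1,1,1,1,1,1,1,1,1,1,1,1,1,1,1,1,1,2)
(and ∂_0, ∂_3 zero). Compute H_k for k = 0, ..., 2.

H_0 ≅ Z,  H_1 ≅ Z ⊕ Z/2,  H_2 = 0.

H_0: b_0 = 10 − 0 − 9 = 1; torsion from ∂_1 factors > 1: none. So H_0 ≅ Z.
H_1: b_1 = 30 − 9 − 20 = 1; torsion from ∂_2 factors > 1: [2]. So H_1 ≅ Z ⊕ Z/2.
H_2: b_2 = 20 − 20 − 0 = 0; torsion from ∂_3 factors > 1: none. So H_2 ≅ 0.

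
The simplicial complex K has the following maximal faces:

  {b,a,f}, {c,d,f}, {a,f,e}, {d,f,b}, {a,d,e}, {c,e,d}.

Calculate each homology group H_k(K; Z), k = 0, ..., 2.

K has 6 vertices, 12 edges, 6 triangles.
rank ∂_0 = 0, rank ∂_1 = 5 ⇒ b_0 = 6 − 0 − 5 = 1; all invariant factors of ∂_1 are 1 so no torsion. So H_0 = Z.
rank ∂_1 = 5, rank ∂_2 = 6 ⇒ b_1 = 12 − 5 − 6 = 1; all invariant factors of ∂_2 are 1 so no torsion. So H_1 = Z.
rank ∂_2 = 6, rank ∂_3 = 0 ⇒ b_2 = 6 − 6 − 0 = 0. So H_2 = 0.

H_0 = Z,  H_1 = Z,  H_2 = 0.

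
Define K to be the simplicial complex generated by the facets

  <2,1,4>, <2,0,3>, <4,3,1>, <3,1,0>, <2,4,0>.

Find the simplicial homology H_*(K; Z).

K has 5 vertices, 10 edges, 5 triangles.
rank ∂_0 = 0, rank ∂_1 = 4 ⇒ b_0 = 5 − 0 − 4 = 1; all invariant factors of ∂_1 are 1 so no torsion. So H_0 ≅ Z.
rank ∂_1 = 4, rank ∂_2 = 5 ⇒ b_1 = 10 − 4 − 5 = 1; all invariant factors of ∂_2 are 1 so no torsion. So H_1 ≅ Z.
rank ∂_2 = 5, rank ∂_3 = 0 ⇒ b_2 = 5 − 5 − 0 = 0. So H_2 ≅ 0.

H_0 ≅ Z,  H_1 ≅ Z,  H_2 = 0.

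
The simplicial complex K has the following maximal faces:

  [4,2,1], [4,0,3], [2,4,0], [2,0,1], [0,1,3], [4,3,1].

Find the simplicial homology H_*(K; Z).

H_0 ≅ Z,  H_1 = 0,  H_2 ≅ Z.

Take the total order 0 < 1 < 2 < 3 < 4 on the vertex set. Then K (dimension 2) consists of the simplices:

  0-simplices (5): [0], [1], [2], [3], [4]
  1-simplices (9): [0,1], [0,2], [0,3], [0,4], [1,2], [1,3], [1,4], [2,4], [3,4]
  2-simplices (6): [0,1,2], [0,1,3], [0,2,4], [0,3,4], [1,2,4], [1,3,4]

giving chain groups C_0 ≅ Z^5, C_1 ≅ Z^9, C_2 ≅ Z^6.

The boundary map ∂_1: C_1 → C_0 is given by ∂[p,q] = [q] − [p].
The 5×9 boundary matrix has rank 4 and Smith normal form diag(1,1,1,1).

∂_2: C_2 → C_1 maps a triangle to the signed sum of its edges. For instance
  ∂[0,2,4] = [2,4] − [0,4] + [0,2],
  ∂[1,2,4] = [2,4] − [1,4] + [1,2].
The 9×6 boundary matrix has rank 5 and Smith normal form diag(1,1,1,1,1).

Now H_k = ker ∂_k / im ∂_{k+1}, so:

  H_0: rank C_0 − rank ∂_1 = 5 − 4 = 1, and the invariant factors of ∂_1 are all 1, so H_0 ≅ Z.
  H_1: rank ker ∂_1 − rank ∂_2 = (9 − 4) − 5 = 0, and the invariant factors of ∂_2 are all 1, so H_1 ≅ 0.
  H_2: rank ker ∂_2 − rank ∂_3 = (6 − 5) − 0 = 1, and there is no ∂_3, so H_2 ≅ Z.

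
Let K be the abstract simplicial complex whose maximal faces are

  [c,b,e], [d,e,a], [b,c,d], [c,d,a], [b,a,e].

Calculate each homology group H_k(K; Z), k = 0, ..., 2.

K has 5 vertices, 10 edges, 5 triangles.
rank ∂_0 = 0, rank ∂_1 = 4 ⇒ b_0 = 5 − 0 − 4 = 1; all invariant factors of ∂_1 are 1 so no torsion. So H_0 = Z.
rank ∂_1 = 4, rank ∂_2 = 5 ⇒ b_1 = 10 − 4 − 5 = 1; all invariant factors of ∂_2 are 1 so no torsion. So H_1 = Z.
rank ∂_2 = 5, rank ∂_3 = 0 ⇒ b_2 = 5 − 5 − 0 = 0. So H_2 = 0.

H_0 = Z,  H_1 = Z,  H_2 = 0.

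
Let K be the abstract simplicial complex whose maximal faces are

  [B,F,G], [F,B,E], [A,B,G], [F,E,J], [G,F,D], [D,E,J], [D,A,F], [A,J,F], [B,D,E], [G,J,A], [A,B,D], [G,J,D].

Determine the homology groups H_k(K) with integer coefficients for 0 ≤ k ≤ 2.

H_0 = Z,  H_1 = Z/2Z,  H_2 = 0.

Order the vertices as A < B < D < E < F < G < J. Listing each simplex with vertices in this order, K has dimension 2 with simplices:

  0-simplices (7): A, B, D, E, F, G, J
  1-simplices (18): AB, AD, AF, AG, AJ, BD, BE, BF, BG, DE, DF, DG, DJ, EF, EJ, FG, FJ, GJ
  2-simplices (12): ABD, ABG, ADF, AFJ, AGJ, BDE, BEF, BFG, DEJ, DFG, DGJ, EFJ

so the chain groups are C_0 ≅ Z^7, C_1 ≅ Z^18, C_2 ≅ Z^12.

The boundary map ∂_1: C_1 → C_0 sends each edge [p,q] (with p < q) to q − p.
The resulting 7×18 matrix has rank 6, and its Smith normal form has invariant factors (1,1,1,1,1,1).

∂_2: C_2 → C_1 maps a triangle to the signed sum of its edges. For instance
  ∂DEJ = EJ − DJ + DE,
  ∂DGJ = GJ − DJ + DG.
This gives a 18×12 integer matrix of rank 12; reducing to Smith normal form yields diagonal entries (1,1,1,1,1,1,1,1,1,1,1,2).

Computing H_k = (kernel of ∂_k) / (image of ∂_{k+1}):

  H_0: rank C_0 − rank ∂_1 = 7 − 6 = 1, and the invariant factors of ∂_1 are all 1, so H_0 = Z.
  H_1: rank ker ∂_1 − rank ∂_2 = (18 − 6) − 12 = 0, and ∂_2 has invariant factor 2 > 1, so H_1 = Z/2Z.
  H_2: rank ker ∂_2 − rank ∂_3 = (12 − 12) − 0 = 0, and there is no ∂_3, so H_2 = 0.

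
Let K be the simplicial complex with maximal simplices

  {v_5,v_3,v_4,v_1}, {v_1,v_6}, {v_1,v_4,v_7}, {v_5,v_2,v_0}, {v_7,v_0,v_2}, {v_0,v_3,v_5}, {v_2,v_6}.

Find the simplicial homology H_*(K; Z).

H_0 ≅ Z,  H_1 ≅ Z^2,  H_2 = 0,  H_3 = 0.

Fix the vertex order v_0 < v_1 < v_2 < v_3 < v_4 < v_5 < v_6 < v_7 and write every simplex with vertices in increasing order. Then dim K = 3 and the simplices of K are:

  0-simplices (8): [v_0], [v_1], [v_2], [v_3], [v_4], [v_5], [v_6], [v_7]
  1-simplices (16): (16 of them)
  2-simplices (8): [v_0,v_2,v_5], [v_0,v_2,v_7], [v_0,v_3,v_5], [v_1,v_3,v_4], [v_1,v_3,v_5], [v_1,v_4,v_5], [v_1,v_4,v_7], [v_3,v_4,v_5]
  3-simplices (1): [v_1,v_3,v_4,v_5]

so the chain groups are C_0 ≅ Z^8, C_1 ≅ Z^16, C_2 ≅ Z^8, C_3 ≅ Z^1.

∂_1: C_1 → C_0 maps an edge to its endpoints' difference, ∂[p,q] = q − p.
This gives a 8×16 integer matrix of rank 7; reducing to Smith normal form yields diagonal entries (1,1,1,1,1,1,1).

∂_2: C_2 → C_1 sends each 2-simplex [p,q,r] to [q,r] − [p,r] + [p,q]. For instance
  ∂[v_1,v_3,v_4] = [v_3,v_4] − [v_1,v_4] + [v_1,v_3],
  ∂[v_3,v_4,v_5] = [v_4,v_5] − [v_3,v_5] + [v_3,v_4].
As a 16×8 matrix over Z this has rank 7, with invariant factors (1,1,1,1,1,1,1).

Boundary ∂_3: C_3 → C_2 sends each 3-simplex σ to the alternating sum Σ_i (−1)^i (σ with its i-th vertex removed). For instance
  ∂[v_1,v_3,v_4,v_5] = [v_3,v_4,v_5] − [v_1,v_4,v_5] + [v_1,v_3,v_5] − [v_1,v_3,v_4].
As a 8×1 matrix over Z this has rank 1, with invariant factors (1).

From H_k ≅ ker(∂_k) / im(∂_{k+1}) we obtain:

  H_0: rank C_0 − rank ∂_1 = 8 − 7 = 1, and the invariant factors of ∂_1 are all 1, so H_0 = Z.
  H_1: rank ker ∂_1 − rank ∂_2 = (16 − 7) − 7 = 2, and the invariant factors of ∂_2 are all 1, so H_1 = Z^2.
  H_2: rank ker ∂_2 − rank ∂_3 = (8 − 7) − 1 = 0, and the invariant factors of ∂_3 are all 1, so H_2 = 0.
  H_3: rank ker ∂_3 − rank ∂_4 = (1 − 1) − 0 = 0, and there is no ∂_4, so H_3 = 0.

As a check, the Euler characteristic is 8 − 16 + 8 − 1 = -1, which agrees with 1 − 2 + 0 − 0 = -1.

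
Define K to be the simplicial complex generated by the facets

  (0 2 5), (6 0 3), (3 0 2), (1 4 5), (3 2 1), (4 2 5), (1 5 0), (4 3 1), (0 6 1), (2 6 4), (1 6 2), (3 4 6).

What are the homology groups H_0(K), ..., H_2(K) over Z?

H_0 ≅ Z,  H_1 ≅ Z/2Z,  H_2 = 0.

Fix the vertex order 0 < 1 < 2 < 3 < 4 < 5 < 6 and write every simplex with vertices in increasing order. Then dim K = 2 and the simplices of K are:

  0-simplices (7): [0], [1], [2], [3], [4], [5], [6]
  1-simplices (18): [0,1], [0,2], [0,3], [0,5], [0,6], [1,2], [1,3], [1,4], [1,5], [1,6], [2,3], [2,4], [2,5], [2,6], [3,4], [3,6], [4,5], [4,6]
  2-simplices (12): [0,1,5], [0,1,6], [0,2,3], [0,2,5], [0,3,6], [1,2,3], [1,2,6], [1,3,4], [1,4,5], [2,4,5], [2,4,6], [3,4,6]

giving chain groups C_0 ≅ Z^7, C_1 ≅ Z^18, C_2 ≅ Z^12.

∂_1: C_1 → C_0 is given by ∂[p,q] = [q] − [p].
The 7×18 boundary matrix has rank 6 and Smith normal form diag(1,1,1,1,1,1).

Boundary ∂_2: C_2 → C_1 maps a triangle to the signed sum of its edges. For instance
  ∂[1,4,5] = [4,5] − [1,5] + [1,4],
  ∂[0,2,5] = [2,5] − [0,5] + [0,2].
The 18×12 boundary matrix has rank 12 and Smith normal form diag(1,1,1,1,1,1,1,1,1,1,1,2).

Reading off H_k = ker ∂_k / im ∂_{k+1}:

  H_0: rank C_0 − rank ∂_1 = 7 − 6 = 1, and the invariant factors of ∂_1 are all 1, so H_0 ≅ Z.
  H_1: rank ker ∂_1 − rank ∂_2 = (18 − 6) − 12 = 0, and ∂_2 has invariant factor 2 > 1, so H_1 ≅ Z/2Z.
  H_2: rank ker ∂_2 − rank ∂_3 = (12 − 12) − 0 = 0, and there is no ∂_3, so H_2 ≅ 0.

As a check, the Euler characteristic is 7 − 18 + 12 = 1, which agrees with 1 − 0 + 0 = 1.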